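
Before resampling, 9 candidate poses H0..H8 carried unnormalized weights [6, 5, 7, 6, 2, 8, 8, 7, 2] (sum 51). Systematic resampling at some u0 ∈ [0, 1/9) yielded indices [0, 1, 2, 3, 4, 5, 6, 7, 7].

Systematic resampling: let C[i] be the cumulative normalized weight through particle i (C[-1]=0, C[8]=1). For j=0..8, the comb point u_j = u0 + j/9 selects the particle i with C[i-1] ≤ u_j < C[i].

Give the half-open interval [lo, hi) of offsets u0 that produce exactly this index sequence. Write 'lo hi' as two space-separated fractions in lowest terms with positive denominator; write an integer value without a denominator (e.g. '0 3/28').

7/153 10/153

C = [2/17, 11/51, 6/17, 8/17, 26/51, 2/3, 14/17, 49/51, 1]
j=0 picked index 0: u0 ∈ [0, 2/17)
j=1 picked index 1: u0 ∈ [1/153, 16/153)
j=2 picked index 2: u0 ∈ [-1/153, 20/153)
j=3 picked index 3: u0 ∈ [1/51, 7/51)
j=4 picked index 4: u0 ∈ [4/153, 10/153)
j=5 picked index 5: u0 ∈ [-7/153, 1/9)
j=6 picked index 6: u0 ∈ [0, 8/51)
j=7 picked index 7: u0 ∈ [7/153, 28/153)
j=8 picked index 7: u0 ∈ [-10/153, 11/153)
intersection: [7/153, 10/153)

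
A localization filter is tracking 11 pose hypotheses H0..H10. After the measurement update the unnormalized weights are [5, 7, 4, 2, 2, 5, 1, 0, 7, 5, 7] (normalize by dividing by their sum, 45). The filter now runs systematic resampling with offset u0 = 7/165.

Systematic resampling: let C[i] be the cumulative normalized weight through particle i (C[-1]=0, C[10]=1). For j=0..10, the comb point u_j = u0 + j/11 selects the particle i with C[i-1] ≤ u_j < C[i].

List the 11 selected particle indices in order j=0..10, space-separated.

0 1 1 2 4 5 8 8 9 10 10

C = [1/9, 4/15, 16/45, 2/5, 4/9, 5/9, 26/45, 26/45, 11/15, 38/45, 1]
j=0: u_0=7/165 ∈ [0, 1/9) → index 0
j=1: u_1=2/15 ∈ [1/9, 4/15) → index 1
j=2: u_2=37/165 ∈ [1/9, 4/15) → index 1
j=3: u_3=52/165 ∈ [4/15, 16/45) → index 2
j=4: u_4=67/165 ∈ [2/5, 4/9) → index 4
j=5: u_5=82/165 ∈ [4/9, 5/9) → index 5
j=6: u_6=97/165 ∈ [26/45, 11/15) → index 8
j=7: u_7=112/165 ∈ [26/45, 11/15) → index 8
j=8: u_8=127/165 ∈ [11/15, 38/45) → index 9
j=9: u_9=142/165 ∈ [38/45, 1) → index 10
j=10: u_10=157/165 ∈ [38/45, 1) → index 10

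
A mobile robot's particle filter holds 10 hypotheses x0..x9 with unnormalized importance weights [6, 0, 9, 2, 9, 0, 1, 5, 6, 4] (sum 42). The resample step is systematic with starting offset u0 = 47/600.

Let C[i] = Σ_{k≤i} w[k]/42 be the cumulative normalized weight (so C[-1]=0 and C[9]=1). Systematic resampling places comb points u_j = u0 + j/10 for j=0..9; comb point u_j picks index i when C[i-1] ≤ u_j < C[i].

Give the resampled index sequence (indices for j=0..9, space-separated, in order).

0 2 2 3 4 4 7 8 8 9

C = [1/7, 1/7, 5/14, 17/42, 13/21, 13/21, 9/14, 16/21, 19/21, 1]
j=0: u_0=47/600 ∈ [0, 1/7) → index 0
j=1: u_1=107/600 ∈ [1/7, 5/14) → index 2
j=2: u_2=167/600 ∈ [1/7, 5/14) → index 2
j=3: u_3=227/600 ∈ [5/14, 17/42) → index 3
j=4: u_4=287/600 ∈ [17/42, 13/21) → index 4
j=5: u_5=347/600 ∈ [17/42, 13/21) → index 4
j=6: u_6=407/600 ∈ [9/14, 16/21) → index 7
j=7: u_7=467/600 ∈ [16/21, 19/21) → index 8
j=8: u_8=527/600 ∈ [16/21, 19/21) → index 8
j=9: u_9=587/600 ∈ [19/21, 1) → index 9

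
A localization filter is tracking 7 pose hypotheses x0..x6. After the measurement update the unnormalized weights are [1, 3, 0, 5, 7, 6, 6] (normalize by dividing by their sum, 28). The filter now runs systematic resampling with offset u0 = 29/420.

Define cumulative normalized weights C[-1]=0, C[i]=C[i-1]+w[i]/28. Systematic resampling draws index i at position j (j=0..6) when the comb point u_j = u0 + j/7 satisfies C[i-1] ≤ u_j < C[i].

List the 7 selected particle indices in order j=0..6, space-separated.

C = [1/28, 1/7, 1/7, 9/28, 4/7, 11/14, 1]
j=0: u_0=29/420 ∈ [1/28, 1/7) → index 1
j=1: u_1=89/420 ∈ [1/7, 9/28) → index 3
j=2: u_2=149/420 ∈ [9/28, 4/7) → index 4
j=3: u_3=209/420 ∈ [9/28, 4/7) → index 4
j=4: u_4=269/420 ∈ [4/7, 11/14) → index 5
j=5: u_5=47/60 ∈ [4/7, 11/14) → index 5
j=6: u_6=389/420 ∈ [11/14, 1) → index 6

1 3 4 4 5 5 6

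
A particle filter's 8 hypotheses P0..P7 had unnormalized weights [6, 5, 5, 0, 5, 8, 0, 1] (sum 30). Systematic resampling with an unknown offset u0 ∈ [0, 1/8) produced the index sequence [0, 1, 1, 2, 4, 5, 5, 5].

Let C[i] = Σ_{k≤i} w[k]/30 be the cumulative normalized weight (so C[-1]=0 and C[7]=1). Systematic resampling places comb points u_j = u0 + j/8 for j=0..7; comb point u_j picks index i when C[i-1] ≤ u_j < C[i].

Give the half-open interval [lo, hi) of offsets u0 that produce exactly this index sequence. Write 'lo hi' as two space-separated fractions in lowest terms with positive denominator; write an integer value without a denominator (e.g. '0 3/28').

3/40 11/120

C = [1/5, 11/30, 8/15, 8/15, 7/10, 29/30, 29/30, 1]
j=0 picked index 0: u0 ∈ [0, 1/5)
j=1 picked index 1: u0 ∈ [3/40, 29/120)
j=2 picked index 1: u0 ∈ [-1/20, 7/60)
j=3 picked index 2: u0 ∈ [-1/120, 19/120)
j=4 picked index 4: u0 ∈ [1/30, 1/5)
j=5 picked index 5: u0 ∈ [3/40, 41/120)
j=6 picked index 5: u0 ∈ [-1/20, 13/60)
j=7 picked index 5: u0 ∈ [-7/40, 11/120)
intersection: [3/40, 11/120)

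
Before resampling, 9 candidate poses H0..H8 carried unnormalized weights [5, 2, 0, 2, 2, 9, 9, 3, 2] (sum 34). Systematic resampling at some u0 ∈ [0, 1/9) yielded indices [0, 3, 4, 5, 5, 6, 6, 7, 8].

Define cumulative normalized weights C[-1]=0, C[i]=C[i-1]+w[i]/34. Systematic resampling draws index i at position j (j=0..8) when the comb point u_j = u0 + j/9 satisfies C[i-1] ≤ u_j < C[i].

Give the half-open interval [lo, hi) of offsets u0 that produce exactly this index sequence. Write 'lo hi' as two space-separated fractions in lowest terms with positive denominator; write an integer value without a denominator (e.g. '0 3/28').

C = [5/34, 7/34, 7/34, 9/34, 11/34, 10/17, 29/34, 16/17, 1]
j=0 picked index 0: u0 ∈ [0, 5/34)
j=1 picked index 3: u0 ∈ [29/306, 47/306)
j=2 picked index 4: u0 ∈ [13/306, 31/306)
j=3 picked index 5: u0 ∈ [-1/102, 13/51)
j=4 picked index 5: u0 ∈ [-37/306, 22/153)
j=5 picked index 6: u0 ∈ [5/153, 91/306)
j=6 picked index 6: u0 ∈ [-4/51, 19/102)
j=7 picked index 7: u0 ∈ [23/306, 25/153)
j=8 picked index 8: u0 ∈ [8/153, 1/9)
intersection: [29/306, 31/306)

29/306 31/306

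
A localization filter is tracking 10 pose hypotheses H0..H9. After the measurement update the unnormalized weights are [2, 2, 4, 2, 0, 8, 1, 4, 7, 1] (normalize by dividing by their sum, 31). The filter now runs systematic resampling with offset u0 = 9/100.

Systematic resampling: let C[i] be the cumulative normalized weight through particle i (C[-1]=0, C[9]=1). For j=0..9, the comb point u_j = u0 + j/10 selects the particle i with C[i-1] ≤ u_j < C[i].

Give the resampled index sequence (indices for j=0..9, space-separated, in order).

C = [2/31, 4/31, 8/31, 10/31, 10/31, 18/31, 19/31, 23/31, 30/31, 1]
j=0: u_0=9/100 ∈ [2/31, 4/31) → index 1
j=1: u_1=19/100 ∈ [4/31, 8/31) → index 2
j=2: u_2=29/100 ∈ [8/31, 10/31) → index 3
j=3: u_3=39/100 ∈ [10/31, 18/31) → index 5
j=4: u_4=49/100 ∈ [10/31, 18/31) → index 5
j=5: u_5=59/100 ∈ [18/31, 19/31) → index 6
j=6: u_6=69/100 ∈ [19/31, 23/31) → index 7
j=7: u_7=79/100 ∈ [23/31, 30/31) → index 8
j=8: u_8=89/100 ∈ [23/31, 30/31) → index 8
j=9: u_9=99/100 ∈ [30/31, 1) → index 9

1 2 3 5 5 6 7 8 8 9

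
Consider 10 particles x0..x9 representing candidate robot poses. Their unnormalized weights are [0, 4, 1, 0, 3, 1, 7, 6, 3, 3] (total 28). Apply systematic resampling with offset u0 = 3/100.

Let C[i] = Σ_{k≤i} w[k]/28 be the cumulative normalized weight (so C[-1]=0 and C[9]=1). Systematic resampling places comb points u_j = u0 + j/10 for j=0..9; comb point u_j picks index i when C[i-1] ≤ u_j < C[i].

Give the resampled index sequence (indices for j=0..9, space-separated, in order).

1 1 4 6 6 6 7 7 8 9

C = [0, 1/7, 5/28, 5/28, 2/7, 9/28, 4/7, 11/14, 25/28, 1]
j=0: u_0=3/100 ∈ [0, 1/7) → index 1
j=1: u_1=13/100 ∈ [0, 1/7) → index 1
j=2: u_2=23/100 ∈ [5/28, 2/7) → index 4
j=3: u_3=33/100 ∈ [9/28, 4/7) → index 6
j=4: u_4=43/100 ∈ [9/28, 4/7) → index 6
j=5: u_5=53/100 ∈ [9/28, 4/7) → index 6
j=6: u_6=63/100 ∈ [4/7, 11/14) → index 7
j=7: u_7=73/100 ∈ [4/7, 11/14) → index 7
j=8: u_8=83/100 ∈ [11/14, 25/28) → index 8
j=9: u_9=93/100 ∈ [25/28, 1) → index 9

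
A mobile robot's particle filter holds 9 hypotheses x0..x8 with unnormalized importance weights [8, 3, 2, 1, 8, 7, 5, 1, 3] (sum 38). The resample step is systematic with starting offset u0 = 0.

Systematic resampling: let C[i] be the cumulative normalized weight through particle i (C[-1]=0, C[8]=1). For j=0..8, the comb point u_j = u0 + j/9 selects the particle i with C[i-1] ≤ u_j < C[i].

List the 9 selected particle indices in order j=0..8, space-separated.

C = [4/19, 11/38, 13/38, 7/19, 11/19, 29/38, 17/19, 35/38, 1]
j=0: u_0=0 ∈ [0, 4/19) → index 0
j=1: u_1=1/9 ∈ [0, 4/19) → index 0
j=2: u_2=2/9 ∈ [4/19, 11/38) → index 1
j=3: u_3=1/3 ∈ [11/38, 13/38) → index 2
j=4: u_4=4/9 ∈ [7/19, 11/19) → index 4
j=5: u_5=5/9 ∈ [7/19, 11/19) → index 4
j=6: u_6=2/3 ∈ [11/19, 29/38) → index 5
j=7: u_7=7/9 ∈ [29/38, 17/19) → index 6
j=8: u_8=8/9 ∈ [29/38, 17/19) → index 6

0 0 1 2 4 4 5 6 6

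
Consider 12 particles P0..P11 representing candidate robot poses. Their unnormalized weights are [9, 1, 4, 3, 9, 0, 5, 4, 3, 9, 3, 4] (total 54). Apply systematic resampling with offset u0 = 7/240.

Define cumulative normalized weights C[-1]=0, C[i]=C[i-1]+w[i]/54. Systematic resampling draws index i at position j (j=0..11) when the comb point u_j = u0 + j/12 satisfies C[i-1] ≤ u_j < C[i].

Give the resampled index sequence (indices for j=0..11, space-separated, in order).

0 0 2 3 4 4 6 7 8 9 9 11

C = [1/6, 5/27, 7/27, 17/54, 13/27, 13/27, 31/54, 35/54, 19/27, 47/54, 25/27, 1]
j=0: u_0=7/240 ∈ [0, 1/6) → index 0
j=1: u_1=9/80 ∈ [0, 1/6) → index 0
j=2: u_2=47/240 ∈ [5/27, 7/27) → index 2
j=3: u_3=67/240 ∈ [7/27, 17/54) → index 3
j=4: u_4=29/80 ∈ [17/54, 13/27) → index 4
j=5: u_5=107/240 ∈ [17/54, 13/27) → index 4
j=6: u_6=127/240 ∈ [13/27, 31/54) → index 6
j=7: u_7=49/80 ∈ [31/54, 35/54) → index 7
j=8: u_8=167/240 ∈ [35/54, 19/27) → index 8
j=9: u_9=187/240 ∈ [19/27, 47/54) → index 9
j=10: u_10=69/80 ∈ [19/27, 47/54) → index 9
j=11: u_11=227/240 ∈ [25/27, 1) → index 11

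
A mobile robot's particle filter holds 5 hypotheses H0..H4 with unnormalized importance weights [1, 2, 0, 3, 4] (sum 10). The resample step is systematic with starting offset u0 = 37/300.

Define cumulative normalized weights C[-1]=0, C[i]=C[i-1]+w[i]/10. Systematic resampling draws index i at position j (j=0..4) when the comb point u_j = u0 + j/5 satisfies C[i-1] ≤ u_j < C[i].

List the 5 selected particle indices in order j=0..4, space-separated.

C = [1/10, 3/10, 3/10, 3/5, 1]
j=0: u_0=37/300 ∈ [1/10, 3/10) → index 1
j=1: u_1=97/300 ∈ [3/10, 3/5) → index 3
j=2: u_2=157/300 ∈ [3/10, 3/5) → index 3
j=3: u_3=217/300 ∈ [3/5, 1) → index 4
j=4: u_4=277/300 ∈ [3/5, 1) → index 4

1 3 3 4 4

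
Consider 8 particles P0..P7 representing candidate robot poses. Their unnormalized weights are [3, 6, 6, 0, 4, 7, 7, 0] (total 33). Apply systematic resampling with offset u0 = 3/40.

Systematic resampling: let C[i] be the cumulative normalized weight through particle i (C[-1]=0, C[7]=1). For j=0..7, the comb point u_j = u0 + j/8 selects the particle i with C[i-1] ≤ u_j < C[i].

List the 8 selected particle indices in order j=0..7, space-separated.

C = [1/11, 3/11, 5/11, 5/11, 19/33, 26/33, 1, 1]
j=0: u_0=3/40 ∈ [0, 1/11) → index 0
j=1: u_1=1/5 ∈ [1/11, 3/11) → index 1
j=2: u_2=13/40 ∈ [3/11, 5/11) → index 2
j=3: u_3=9/20 ∈ [3/11, 5/11) → index 2
j=4: u_4=23/40 ∈ [5/11, 19/33) → index 4
j=5: u_5=7/10 ∈ [19/33, 26/33) → index 5
j=6: u_6=33/40 ∈ [26/33, 1) → index 6
j=7: u_7=19/20 ∈ [26/33, 1) → index 6

0 1 2 2 4 5 6 6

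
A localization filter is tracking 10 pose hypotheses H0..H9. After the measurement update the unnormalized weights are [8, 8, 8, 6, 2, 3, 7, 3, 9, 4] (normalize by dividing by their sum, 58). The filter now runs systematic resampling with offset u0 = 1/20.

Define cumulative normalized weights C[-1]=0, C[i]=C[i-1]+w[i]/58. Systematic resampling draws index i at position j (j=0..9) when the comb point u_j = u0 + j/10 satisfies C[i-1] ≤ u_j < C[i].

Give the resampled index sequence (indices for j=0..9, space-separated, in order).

C = [4/29, 8/29, 12/29, 15/29, 16/29, 35/58, 21/29, 45/58, 27/29, 1]
j=0: u_0=1/20 ∈ [0, 4/29) → index 0
j=1: u_1=3/20 ∈ [4/29, 8/29) → index 1
j=2: u_2=1/4 ∈ [4/29, 8/29) → index 1
j=3: u_3=7/20 ∈ [8/29, 12/29) → index 2
j=4: u_4=9/20 ∈ [12/29, 15/29) → index 3
j=5: u_5=11/20 ∈ [15/29, 16/29) → index 4
j=6: u_6=13/20 ∈ [35/58, 21/29) → index 6
j=7: u_7=3/4 ∈ [21/29, 45/58) → index 7
j=8: u_8=17/20 ∈ [45/58, 27/29) → index 8
j=9: u_9=19/20 ∈ [27/29, 1) → index 9

0 1 1 2 3 4 6 7 8 9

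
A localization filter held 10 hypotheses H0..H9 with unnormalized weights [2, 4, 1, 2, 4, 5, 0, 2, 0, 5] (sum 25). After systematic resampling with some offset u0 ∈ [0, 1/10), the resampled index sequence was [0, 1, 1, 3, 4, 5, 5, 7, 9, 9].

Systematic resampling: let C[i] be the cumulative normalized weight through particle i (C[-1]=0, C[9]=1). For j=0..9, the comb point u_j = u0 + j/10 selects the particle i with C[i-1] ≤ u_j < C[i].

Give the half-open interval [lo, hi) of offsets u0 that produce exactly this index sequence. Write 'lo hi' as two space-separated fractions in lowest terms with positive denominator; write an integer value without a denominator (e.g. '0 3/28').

C = [2/25, 6/25, 7/25, 9/25, 13/25, 18/25, 18/25, 4/5, 4/5, 1]
j=0 picked index 0: u0 ∈ [0, 2/25)
j=1 picked index 1: u0 ∈ [-1/50, 7/50)
j=2 picked index 1: u0 ∈ [-3/25, 1/25)
j=3 picked index 3: u0 ∈ [-1/50, 3/50)
j=4 picked index 4: u0 ∈ [-1/25, 3/25)
j=5 picked index 5: u0 ∈ [1/50, 11/50)
j=6 picked index 5: u0 ∈ [-2/25, 3/25)
j=7 picked index 7: u0 ∈ [1/50, 1/10)
j=8 picked index 9: u0 ∈ [0, 1/5)
j=9 picked index 9: u0 ∈ [-1/10, 1/10)
intersection: [1/50, 1/25)

1/50 1/25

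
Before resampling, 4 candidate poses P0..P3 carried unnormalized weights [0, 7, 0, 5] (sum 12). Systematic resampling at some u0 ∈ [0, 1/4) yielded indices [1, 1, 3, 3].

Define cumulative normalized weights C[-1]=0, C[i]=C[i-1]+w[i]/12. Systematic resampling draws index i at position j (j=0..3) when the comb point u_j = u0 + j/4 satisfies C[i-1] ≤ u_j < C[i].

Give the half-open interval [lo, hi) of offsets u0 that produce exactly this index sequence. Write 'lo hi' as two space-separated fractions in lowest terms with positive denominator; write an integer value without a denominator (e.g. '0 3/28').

C = [0, 7/12, 7/12, 1]
j=0 picked index 1: u0 ∈ [0, 7/12)
j=1 picked index 1: u0 ∈ [-1/4, 1/3)
j=2 picked index 3: u0 ∈ [1/12, 1/2)
j=3 picked index 3: u0 ∈ [-1/6, 1/4)
intersection: [1/12, 1/4)

1/12 1/4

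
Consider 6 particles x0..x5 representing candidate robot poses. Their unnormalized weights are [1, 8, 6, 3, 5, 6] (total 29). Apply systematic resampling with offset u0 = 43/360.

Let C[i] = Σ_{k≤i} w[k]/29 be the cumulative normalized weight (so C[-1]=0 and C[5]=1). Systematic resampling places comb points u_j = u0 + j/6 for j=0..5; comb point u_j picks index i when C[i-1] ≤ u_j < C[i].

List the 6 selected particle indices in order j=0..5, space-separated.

1 1 2 3 4 5

C = [1/29, 9/29, 15/29, 18/29, 23/29, 1]
j=0: u_0=43/360 ∈ [1/29, 9/29) → index 1
j=1: u_1=103/360 ∈ [1/29, 9/29) → index 1
j=2: u_2=163/360 ∈ [9/29, 15/29) → index 2
j=3: u_3=223/360 ∈ [15/29, 18/29) → index 3
j=4: u_4=283/360 ∈ [18/29, 23/29) → index 4
j=5: u_5=343/360 ∈ [23/29, 1) → index 5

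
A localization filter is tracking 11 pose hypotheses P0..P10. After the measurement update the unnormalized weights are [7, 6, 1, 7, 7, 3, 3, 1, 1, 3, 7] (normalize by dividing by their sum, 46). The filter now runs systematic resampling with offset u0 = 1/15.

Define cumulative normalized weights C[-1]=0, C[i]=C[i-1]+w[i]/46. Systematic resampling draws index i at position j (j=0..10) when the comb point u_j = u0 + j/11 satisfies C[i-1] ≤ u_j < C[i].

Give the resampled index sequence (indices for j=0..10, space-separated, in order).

C = [7/46, 13/46, 7/23, 21/46, 14/23, 31/46, 17/23, 35/46, 18/23, 39/46, 1]
j=0: u_0=1/15 ∈ [0, 7/46) → index 0
j=1: u_1=26/165 ∈ [7/46, 13/46) → index 1
j=2: u_2=41/165 ∈ [7/46, 13/46) → index 1
j=3: u_3=56/165 ∈ [7/23, 21/46) → index 3
j=4: u_4=71/165 ∈ [7/23, 21/46) → index 3
j=5: u_5=86/165 ∈ [21/46, 14/23) → index 4
j=6: u_6=101/165 ∈ [14/23, 31/46) → index 5
j=7: u_7=116/165 ∈ [31/46, 17/23) → index 6
j=8: u_8=131/165 ∈ [18/23, 39/46) → index 9
j=9: u_9=146/165 ∈ [39/46, 1) → index 10
j=10: u_10=161/165 ∈ [39/46, 1) → index 10

0 1 1 3 3 4 5 6 9 10 10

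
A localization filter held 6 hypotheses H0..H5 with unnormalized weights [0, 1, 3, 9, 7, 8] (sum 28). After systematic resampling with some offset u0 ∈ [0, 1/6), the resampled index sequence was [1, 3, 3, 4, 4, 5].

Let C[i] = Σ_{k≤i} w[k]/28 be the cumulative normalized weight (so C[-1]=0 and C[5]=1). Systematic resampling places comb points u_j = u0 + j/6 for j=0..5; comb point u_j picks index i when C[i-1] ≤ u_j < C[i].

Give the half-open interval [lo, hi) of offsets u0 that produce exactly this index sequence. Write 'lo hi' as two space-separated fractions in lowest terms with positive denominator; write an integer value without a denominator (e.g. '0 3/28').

C = [0, 1/28, 1/7, 13/28, 5/7, 1]
j=0 picked index 1: u0 ∈ [0, 1/28)
j=1 picked index 3: u0 ∈ [-1/42, 25/84)
j=2 picked index 3: u0 ∈ [-4/21, 11/84)
j=3 picked index 4: u0 ∈ [-1/28, 3/14)
j=4 picked index 4: u0 ∈ [-17/84, 1/21)
j=5 picked index 5: u0 ∈ [-5/42, 1/6)
intersection: [0, 1/28)

0 1/28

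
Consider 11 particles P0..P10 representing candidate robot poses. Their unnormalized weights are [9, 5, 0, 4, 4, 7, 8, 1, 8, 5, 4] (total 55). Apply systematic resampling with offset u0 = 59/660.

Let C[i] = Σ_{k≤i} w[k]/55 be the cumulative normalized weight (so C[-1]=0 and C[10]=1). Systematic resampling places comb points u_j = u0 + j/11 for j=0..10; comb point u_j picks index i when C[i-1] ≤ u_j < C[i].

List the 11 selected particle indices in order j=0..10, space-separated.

C = [9/55, 14/55, 14/55, 18/55, 2/5, 29/55, 37/55, 38/55, 46/55, 51/55, 1]
j=0: u_0=59/660 ∈ [0, 9/55) → index 0
j=1: u_1=119/660 ∈ [9/55, 14/55) → index 1
j=2: u_2=179/660 ∈ [14/55, 18/55) → index 3
j=3: u_3=239/660 ∈ [18/55, 2/5) → index 4
j=4: u_4=299/660 ∈ [2/5, 29/55) → index 5
j=5: u_5=359/660 ∈ [29/55, 37/55) → index 6
j=6: u_6=419/660 ∈ [29/55, 37/55) → index 6
j=7: u_7=479/660 ∈ [38/55, 46/55) → index 8
j=8: u_8=49/60 ∈ [38/55, 46/55) → index 8
j=9: u_9=599/660 ∈ [46/55, 51/55) → index 9
j=10: u_10=659/660 ∈ [51/55, 1) → index 10

0 1 3 4 5 6 6 8 8 9 10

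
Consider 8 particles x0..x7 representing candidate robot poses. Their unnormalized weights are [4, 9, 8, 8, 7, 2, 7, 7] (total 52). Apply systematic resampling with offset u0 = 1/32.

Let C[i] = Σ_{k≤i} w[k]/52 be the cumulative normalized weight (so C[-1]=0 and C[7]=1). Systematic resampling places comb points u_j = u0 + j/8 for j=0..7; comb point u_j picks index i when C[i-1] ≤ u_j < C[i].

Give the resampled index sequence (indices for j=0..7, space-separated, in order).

C = [1/13, 1/4, 21/52, 29/52, 9/13, 19/26, 45/52, 1]
j=0: u_0=1/32 ∈ [0, 1/13) → index 0
j=1: u_1=5/32 ∈ [1/13, 1/4) → index 1
j=2: u_2=9/32 ∈ [1/4, 21/52) → index 2
j=3: u_3=13/32 ∈ [21/52, 29/52) → index 3
j=4: u_4=17/32 ∈ [21/52, 29/52) → index 3
j=5: u_5=21/32 ∈ [29/52, 9/13) → index 4
j=6: u_6=25/32 ∈ [19/26, 45/52) → index 6
j=7: u_7=29/32 ∈ [45/52, 1) → index 7

0 1 2 3 3 4 6 7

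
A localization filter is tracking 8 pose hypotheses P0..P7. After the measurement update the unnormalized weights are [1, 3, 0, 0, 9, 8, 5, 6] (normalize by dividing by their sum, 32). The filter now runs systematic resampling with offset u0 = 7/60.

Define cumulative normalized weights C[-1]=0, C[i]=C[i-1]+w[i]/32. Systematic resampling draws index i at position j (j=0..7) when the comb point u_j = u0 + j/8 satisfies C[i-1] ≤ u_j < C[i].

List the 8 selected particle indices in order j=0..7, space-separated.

C = [1/32, 1/8, 1/8, 1/8, 13/32, 21/32, 13/16, 1]
j=0: u_0=7/60 ∈ [1/32, 1/8) → index 1
j=1: u_1=29/120 ∈ [1/8, 13/32) → index 4
j=2: u_2=11/30 ∈ [1/8, 13/32) → index 4
j=3: u_3=59/120 ∈ [13/32, 21/32) → index 5
j=4: u_4=37/60 ∈ [13/32, 21/32) → index 5
j=5: u_5=89/120 ∈ [21/32, 13/16) → index 6
j=6: u_6=13/15 ∈ [13/16, 1) → index 7
j=7: u_7=119/120 ∈ [13/16, 1) → index 7

1 4 4 5 5 6 7 7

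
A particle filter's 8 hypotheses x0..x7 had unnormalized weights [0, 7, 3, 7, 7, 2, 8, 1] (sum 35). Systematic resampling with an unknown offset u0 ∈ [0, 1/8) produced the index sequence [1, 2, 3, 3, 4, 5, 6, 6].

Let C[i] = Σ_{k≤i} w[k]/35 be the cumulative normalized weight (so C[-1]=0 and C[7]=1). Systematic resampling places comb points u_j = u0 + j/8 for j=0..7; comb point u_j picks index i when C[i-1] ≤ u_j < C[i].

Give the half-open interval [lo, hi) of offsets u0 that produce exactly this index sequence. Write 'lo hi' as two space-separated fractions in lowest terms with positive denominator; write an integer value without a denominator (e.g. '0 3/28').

3/40 27/280

C = [0, 1/5, 2/7, 17/35, 24/35, 26/35, 34/35, 1]
j=0 picked index 1: u0 ∈ [0, 1/5)
j=1 picked index 2: u0 ∈ [3/40, 9/56)
j=2 picked index 3: u0 ∈ [1/28, 33/140)
j=3 picked index 3: u0 ∈ [-5/56, 31/280)
j=4 picked index 4: u0 ∈ [-1/70, 13/70)
j=5 picked index 5: u0 ∈ [17/280, 33/280)
j=6 picked index 6: u0 ∈ [-1/140, 31/140)
j=7 picked index 6: u0 ∈ [-37/280, 27/280)
intersection: [3/40, 27/280)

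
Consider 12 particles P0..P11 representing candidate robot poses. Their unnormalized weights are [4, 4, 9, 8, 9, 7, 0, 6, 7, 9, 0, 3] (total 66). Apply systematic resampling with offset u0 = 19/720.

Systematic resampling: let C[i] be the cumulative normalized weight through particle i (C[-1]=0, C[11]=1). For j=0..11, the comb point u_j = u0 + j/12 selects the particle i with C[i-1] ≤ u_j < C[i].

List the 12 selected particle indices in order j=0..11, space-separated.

C = [2/33, 4/33, 17/66, 25/66, 17/33, 41/66, 41/66, 47/66, 9/11, 21/22, 21/22, 1]
j=0: u_0=19/720 ∈ [0, 2/33) → index 0
j=1: u_1=79/720 ∈ [2/33, 4/33) → index 1
j=2: u_2=139/720 ∈ [4/33, 17/66) → index 2
j=3: u_3=199/720 ∈ [17/66, 25/66) → index 3
j=4: u_4=259/720 ∈ [17/66, 25/66) → index 3
j=5: u_5=319/720 ∈ [25/66, 17/33) → index 4
j=6: u_6=379/720 ∈ [17/33, 41/66) → index 5
j=7: u_7=439/720 ∈ [17/33, 41/66) → index 5
j=8: u_8=499/720 ∈ [41/66, 47/66) → index 7
j=9: u_9=559/720 ∈ [47/66, 9/11) → index 8
j=10: u_10=619/720 ∈ [9/11, 21/22) → index 9
j=11: u_11=679/720 ∈ [9/11, 21/22) → index 9

0 1 2 3 3 4 5 5 7 8 9 9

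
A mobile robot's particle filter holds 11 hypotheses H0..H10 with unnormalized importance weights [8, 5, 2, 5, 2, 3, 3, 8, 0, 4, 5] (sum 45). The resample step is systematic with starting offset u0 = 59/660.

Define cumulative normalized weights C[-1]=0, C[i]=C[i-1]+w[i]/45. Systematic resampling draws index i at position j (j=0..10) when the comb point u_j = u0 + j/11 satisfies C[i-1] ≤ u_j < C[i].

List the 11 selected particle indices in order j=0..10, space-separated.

C = [8/45, 13/45, 1/3, 4/9, 22/45, 5/9, 28/45, 4/5, 4/5, 8/9, 1]
j=0: u_0=59/660 ∈ [0, 8/45) → index 0
j=1: u_1=119/660 ∈ [8/45, 13/45) → index 1
j=2: u_2=179/660 ∈ [8/45, 13/45) → index 1
j=3: u_3=239/660 ∈ [1/3, 4/9) → index 3
j=4: u_4=299/660 ∈ [4/9, 22/45) → index 4
j=5: u_5=359/660 ∈ [22/45, 5/9) → index 5
j=6: u_6=419/660 ∈ [28/45, 4/5) → index 7
j=7: u_7=479/660 ∈ [28/45, 4/5) → index 7
j=8: u_8=49/60 ∈ [4/5, 8/9) → index 9
j=9: u_9=599/660 ∈ [8/9, 1) → index 10
j=10: u_10=659/660 ∈ [8/9, 1) → index 10

0 1 1 3 4 5 7 7 9 10 10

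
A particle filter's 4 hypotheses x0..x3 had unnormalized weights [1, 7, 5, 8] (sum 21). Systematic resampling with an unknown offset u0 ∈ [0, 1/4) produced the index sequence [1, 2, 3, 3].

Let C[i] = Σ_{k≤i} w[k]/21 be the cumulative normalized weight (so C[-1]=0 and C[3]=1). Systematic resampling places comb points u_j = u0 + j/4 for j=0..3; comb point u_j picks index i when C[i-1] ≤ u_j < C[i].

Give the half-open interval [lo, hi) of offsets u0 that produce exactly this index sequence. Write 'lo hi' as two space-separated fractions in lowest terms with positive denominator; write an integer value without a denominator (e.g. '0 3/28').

C = [1/21, 8/21, 13/21, 1]
j=0 picked index 1: u0 ∈ [1/21, 8/21)
j=1 picked index 2: u0 ∈ [11/84, 31/84)
j=2 picked index 3: u0 ∈ [5/42, 1/2)
j=3 picked index 3: u0 ∈ [-11/84, 1/4)
intersection: [11/84, 1/4)

11/84 1/4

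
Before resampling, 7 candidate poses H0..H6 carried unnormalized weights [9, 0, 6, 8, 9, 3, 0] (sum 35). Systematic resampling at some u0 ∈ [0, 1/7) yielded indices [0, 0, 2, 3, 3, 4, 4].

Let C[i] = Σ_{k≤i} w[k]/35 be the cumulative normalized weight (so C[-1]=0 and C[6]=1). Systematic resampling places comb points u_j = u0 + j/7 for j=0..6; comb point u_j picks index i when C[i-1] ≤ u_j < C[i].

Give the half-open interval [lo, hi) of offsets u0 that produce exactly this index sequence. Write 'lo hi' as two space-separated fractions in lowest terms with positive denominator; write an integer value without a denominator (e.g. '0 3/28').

0 2/35

C = [9/35, 9/35, 3/7, 23/35, 32/35, 1, 1]
j=0 picked index 0: u0 ∈ [0, 9/35)
j=1 picked index 0: u0 ∈ [-1/7, 4/35)
j=2 picked index 2: u0 ∈ [-1/35, 1/7)
j=3 picked index 3: u0 ∈ [0, 8/35)
j=4 picked index 3: u0 ∈ [-1/7, 3/35)
j=5 picked index 4: u0 ∈ [-2/35, 1/5)
j=6 picked index 4: u0 ∈ [-1/5, 2/35)
intersection: [0, 2/35)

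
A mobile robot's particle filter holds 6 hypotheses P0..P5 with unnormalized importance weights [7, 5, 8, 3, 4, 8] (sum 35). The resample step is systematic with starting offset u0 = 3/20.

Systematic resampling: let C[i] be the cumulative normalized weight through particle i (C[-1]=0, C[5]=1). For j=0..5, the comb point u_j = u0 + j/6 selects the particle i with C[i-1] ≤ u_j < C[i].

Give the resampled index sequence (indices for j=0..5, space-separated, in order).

C = [1/5, 12/35, 4/7, 23/35, 27/35, 1]
j=0: u_0=3/20 ∈ [0, 1/5) → index 0
j=1: u_1=19/60 ∈ [1/5, 12/35) → index 1
j=2: u_2=29/60 ∈ [12/35, 4/7) → index 2
j=3: u_3=13/20 ∈ [4/7, 23/35) → index 3
j=4: u_4=49/60 ∈ [27/35, 1) → index 5
j=5: u_5=59/60 ∈ [27/35, 1) → index 5

0 1 2 3 5 5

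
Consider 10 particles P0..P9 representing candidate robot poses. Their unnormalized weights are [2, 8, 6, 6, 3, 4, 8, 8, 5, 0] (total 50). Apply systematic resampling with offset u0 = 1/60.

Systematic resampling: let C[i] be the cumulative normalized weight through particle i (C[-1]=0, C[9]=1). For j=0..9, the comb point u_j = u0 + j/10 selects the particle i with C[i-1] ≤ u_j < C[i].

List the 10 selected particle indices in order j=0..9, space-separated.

0 1 2 2 3 5 6 6 7 8

C = [1/25, 1/5, 8/25, 11/25, 1/2, 29/50, 37/50, 9/10, 1, 1]
j=0: u_0=1/60 ∈ [0, 1/25) → index 0
j=1: u_1=7/60 ∈ [1/25, 1/5) → index 1
j=2: u_2=13/60 ∈ [1/5, 8/25) → index 2
j=3: u_3=19/60 ∈ [1/5, 8/25) → index 2
j=4: u_4=5/12 ∈ [8/25, 11/25) → index 3
j=5: u_5=31/60 ∈ [1/2, 29/50) → index 5
j=6: u_6=37/60 ∈ [29/50, 37/50) → index 6
j=7: u_7=43/60 ∈ [29/50, 37/50) → index 6
j=8: u_8=49/60 ∈ [37/50, 9/10) → index 7
j=9: u_9=11/12 ∈ [9/10, 1) → index 8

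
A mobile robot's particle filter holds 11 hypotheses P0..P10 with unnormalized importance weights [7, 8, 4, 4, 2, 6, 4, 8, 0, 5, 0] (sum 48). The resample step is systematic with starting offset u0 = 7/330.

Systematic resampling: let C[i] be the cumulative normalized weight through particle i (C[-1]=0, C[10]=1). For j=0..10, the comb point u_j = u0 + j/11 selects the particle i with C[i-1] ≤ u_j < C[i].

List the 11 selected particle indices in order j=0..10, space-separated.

0 0 1 1 2 3 5 6 7 7 9

C = [7/48, 5/16, 19/48, 23/48, 25/48, 31/48, 35/48, 43/48, 43/48, 1, 1]
j=0: u_0=7/330 ∈ [0, 7/48) → index 0
j=1: u_1=37/330 ∈ [0, 7/48) → index 0
j=2: u_2=67/330 ∈ [7/48, 5/16) → index 1
j=3: u_3=97/330 ∈ [7/48, 5/16) → index 1
j=4: u_4=127/330 ∈ [5/16, 19/48) → index 2
j=5: u_5=157/330 ∈ [19/48, 23/48) → index 3
j=6: u_6=17/30 ∈ [25/48, 31/48) → index 5
j=7: u_7=217/330 ∈ [31/48, 35/48) → index 6
j=8: u_8=247/330 ∈ [35/48, 43/48) → index 7
j=9: u_9=277/330 ∈ [35/48, 43/48) → index 7
j=10: u_10=307/330 ∈ [43/48, 1) → index 9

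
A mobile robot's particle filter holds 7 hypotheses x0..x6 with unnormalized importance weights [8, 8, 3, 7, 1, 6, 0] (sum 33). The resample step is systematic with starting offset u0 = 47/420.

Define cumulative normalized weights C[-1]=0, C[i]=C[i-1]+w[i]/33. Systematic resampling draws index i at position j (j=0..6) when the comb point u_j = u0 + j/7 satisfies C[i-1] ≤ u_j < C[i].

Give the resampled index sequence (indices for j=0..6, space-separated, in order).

C = [8/33, 16/33, 19/33, 26/33, 9/11, 1, 1]
j=0: u_0=47/420 ∈ [0, 8/33) → index 0
j=1: u_1=107/420 ∈ [8/33, 16/33) → index 1
j=2: u_2=167/420 ∈ [8/33, 16/33) → index 1
j=3: u_3=227/420 ∈ [16/33, 19/33) → index 2
j=4: u_4=41/60 ∈ [19/33, 26/33) → index 3
j=5: u_5=347/420 ∈ [9/11, 1) → index 5
j=6: u_6=407/420 ∈ [9/11, 1) → index 5

0 1 1 2 3 5 5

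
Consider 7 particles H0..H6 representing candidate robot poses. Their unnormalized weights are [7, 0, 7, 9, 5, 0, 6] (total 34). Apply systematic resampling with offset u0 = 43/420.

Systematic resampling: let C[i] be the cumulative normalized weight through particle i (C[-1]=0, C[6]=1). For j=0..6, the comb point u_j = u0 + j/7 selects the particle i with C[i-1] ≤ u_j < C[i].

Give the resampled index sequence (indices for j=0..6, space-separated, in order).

0 2 2 3 3 4 6

C = [7/34, 7/34, 7/17, 23/34, 14/17, 14/17, 1]
j=0: u_0=43/420 ∈ [0, 7/34) → index 0
j=1: u_1=103/420 ∈ [7/34, 7/17) → index 2
j=2: u_2=163/420 ∈ [7/34, 7/17) → index 2
j=3: u_3=223/420 ∈ [7/17, 23/34) → index 3
j=4: u_4=283/420 ∈ [7/17, 23/34) → index 3
j=5: u_5=49/60 ∈ [23/34, 14/17) → index 4
j=6: u_6=403/420 ∈ [14/17, 1) → index 6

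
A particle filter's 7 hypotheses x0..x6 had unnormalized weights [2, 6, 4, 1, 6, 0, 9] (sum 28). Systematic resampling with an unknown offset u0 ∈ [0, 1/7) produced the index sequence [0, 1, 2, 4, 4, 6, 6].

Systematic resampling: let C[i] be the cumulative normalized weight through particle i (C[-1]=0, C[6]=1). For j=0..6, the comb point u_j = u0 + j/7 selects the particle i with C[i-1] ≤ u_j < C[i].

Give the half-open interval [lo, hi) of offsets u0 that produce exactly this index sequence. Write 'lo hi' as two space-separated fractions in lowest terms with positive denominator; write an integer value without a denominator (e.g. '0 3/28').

C = [1/14, 2/7, 3/7, 13/28, 19/28, 19/28, 1]
j=0 picked index 0: u0 ∈ [0, 1/14)
j=1 picked index 1: u0 ∈ [-1/14, 1/7)
j=2 picked index 2: u0 ∈ [0, 1/7)
j=3 picked index 4: u0 ∈ [1/28, 1/4)
j=4 picked index 4: u0 ∈ [-3/28, 3/28)
j=5 picked index 6: u0 ∈ [-1/28, 2/7)
j=6 picked index 6: u0 ∈ [-5/28, 1/7)
intersection: [1/28, 1/14)

1/28 1/14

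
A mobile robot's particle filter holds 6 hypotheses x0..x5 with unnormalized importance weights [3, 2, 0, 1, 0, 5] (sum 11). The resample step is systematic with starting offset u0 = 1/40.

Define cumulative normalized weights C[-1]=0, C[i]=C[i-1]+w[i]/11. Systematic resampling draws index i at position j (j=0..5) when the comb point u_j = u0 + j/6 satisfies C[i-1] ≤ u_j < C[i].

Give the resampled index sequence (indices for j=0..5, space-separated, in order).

C = [3/11, 5/11, 5/11, 6/11, 6/11, 1]
j=0: u_0=1/40 ∈ [0, 3/11) → index 0
j=1: u_1=23/120 ∈ [0, 3/11) → index 0
j=2: u_2=43/120 ∈ [3/11, 5/11) → index 1
j=3: u_3=21/40 ∈ [5/11, 6/11) → index 3
j=4: u_4=83/120 ∈ [6/11, 1) → index 5
j=5: u_5=103/120 ∈ [6/11, 1) → index 5

0 0 1 3 5 5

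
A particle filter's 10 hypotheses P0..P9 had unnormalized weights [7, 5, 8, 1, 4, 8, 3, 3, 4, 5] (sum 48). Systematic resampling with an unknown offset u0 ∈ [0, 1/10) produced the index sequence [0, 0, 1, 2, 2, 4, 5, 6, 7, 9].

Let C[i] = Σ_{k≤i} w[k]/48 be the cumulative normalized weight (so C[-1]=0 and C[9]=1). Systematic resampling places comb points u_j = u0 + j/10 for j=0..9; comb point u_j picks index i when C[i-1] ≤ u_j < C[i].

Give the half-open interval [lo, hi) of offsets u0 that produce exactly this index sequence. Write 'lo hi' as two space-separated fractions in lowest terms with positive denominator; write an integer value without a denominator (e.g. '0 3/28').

0 1/80

C = [7/48, 1/4, 5/12, 7/16, 25/48, 11/16, 3/4, 13/16, 43/48, 1]
j=0 picked index 0: u0 ∈ [0, 7/48)
j=1 picked index 0: u0 ∈ [-1/10, 11/240)
j=2 picked index 1: u0 ∈ [-13/240, 1/20)
j=3 picked index 2: u0 ∈ [-1/20, 7/60)
j=4 picked index 2: u0 ∈ [-3/20, 1/60)
j=5 picked index 4: u0 ∈ [-1/16, 1/48)
j=6 picked index 5: u0 ∈ [-19/240, 7/80)
j=7 picked index 6: u0 ∈ [-1/80, 1/20)
j=8 picked index 7: u0 ∈ [-1/20, 1/80)
j=9 picked index 9: u0 ∈ [-1/240, 1/10)
intersection: [0, 1/80)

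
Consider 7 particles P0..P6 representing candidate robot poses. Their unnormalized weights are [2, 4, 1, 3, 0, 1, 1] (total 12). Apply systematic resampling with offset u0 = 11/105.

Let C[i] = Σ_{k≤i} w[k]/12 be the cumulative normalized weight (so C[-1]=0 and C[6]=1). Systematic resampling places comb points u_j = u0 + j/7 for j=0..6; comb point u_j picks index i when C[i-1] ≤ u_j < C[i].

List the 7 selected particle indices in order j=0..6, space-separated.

0 1 1 2 3 3 6

C = [1/6, 1/2, 7/12, 5/6, 5/6, 11/12, 1]
j=0: u_0=11/105 ∈ [0, 1/6) → index 0
j=1: u_1=26/105 ∈ [1/6, 1/2) → index 1
j=2: u_2=41/105 ∈ [1/6, 1/2) → index 1
j=3: u_3=8/15 ∈ [1/2, 7/12) → index 2
j=4: u_4=71/105 ∈ [7/12, 5/6) → index 3
j=5: u_5=86/105 ∈ [7/12, 5/6) → index 3
j=6: u_6=101/105 ∈ [11/12, 1) → index 6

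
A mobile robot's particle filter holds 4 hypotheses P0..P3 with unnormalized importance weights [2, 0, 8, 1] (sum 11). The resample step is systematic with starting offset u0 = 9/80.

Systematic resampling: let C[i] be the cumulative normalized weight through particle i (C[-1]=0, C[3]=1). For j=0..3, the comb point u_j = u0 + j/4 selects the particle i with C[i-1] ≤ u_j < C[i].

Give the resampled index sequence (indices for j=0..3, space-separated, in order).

C = [2/11, 2/11, 10/11, 1]
j=0: u_0=9/80 ∈ [0, 2/11) → index 0
j=1: u_1=29/80 ∈ [2/11, 10/11) → index 2
j=2: u_2=49/80 ∈ [2/11, 10/11) → index 2
j=3: u_3=69/80 ∈ [2/11, 10/11) → index 2

0 2 2 2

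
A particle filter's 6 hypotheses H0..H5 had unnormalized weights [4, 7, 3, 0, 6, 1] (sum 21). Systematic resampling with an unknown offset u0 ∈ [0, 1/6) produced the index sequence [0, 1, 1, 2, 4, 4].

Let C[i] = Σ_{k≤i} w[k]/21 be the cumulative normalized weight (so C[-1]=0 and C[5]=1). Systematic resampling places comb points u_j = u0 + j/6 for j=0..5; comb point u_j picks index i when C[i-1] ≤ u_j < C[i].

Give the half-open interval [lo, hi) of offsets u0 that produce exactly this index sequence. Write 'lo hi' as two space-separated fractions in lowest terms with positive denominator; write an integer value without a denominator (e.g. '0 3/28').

C = [4/21, 11/21, 2/3, 2/3, 20/21, 1]
j=0 picked index 0: u0 ∈ [0, 4/21)
j=1 picked index 1: u0 ∈ [1/42, 5/14)
j=2 picked index 1: u0 ∈ [-1/7, 4/21)
j=3 picked index 2: u0 ∈ [1/42, 1/6)
j=4 picked index 4: u0 ∈ [0, 2/7)
j=5 picked index 4: u0 ∈ [-1/6, 5/42)
intersection: [1/42, 5/42)

1/42 5/42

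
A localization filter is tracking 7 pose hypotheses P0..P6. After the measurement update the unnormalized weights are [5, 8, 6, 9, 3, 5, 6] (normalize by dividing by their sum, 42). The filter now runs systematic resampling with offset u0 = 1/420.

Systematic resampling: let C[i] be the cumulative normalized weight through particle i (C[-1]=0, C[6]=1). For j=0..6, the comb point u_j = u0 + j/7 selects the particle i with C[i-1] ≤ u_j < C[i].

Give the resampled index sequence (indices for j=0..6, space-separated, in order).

0 1 1 2 3 4 6

C = [5/42, 13/42, 19/42, 2/3, 31/42, 6/7, 1]
j=0: u_0=1/420 ∈ [0, 5/42) → index 0
j=1: u_1=61/420 ∈ [5/42, 13/42) → index 1
j=2: u_2=121/420 ∈ [5/42, 13/42) → index 1
j=3: u_3=181/420 ∈ [13/42, 19/42) → index 2
j=4: u_4=241/420 ∈ [19/42, 2/3) → index 3
j=5: u_5=43/60 ∈ [2/3, 31/42) → index 4
j=6: u_6=361/420 ∈ [6/7, 1) → index 6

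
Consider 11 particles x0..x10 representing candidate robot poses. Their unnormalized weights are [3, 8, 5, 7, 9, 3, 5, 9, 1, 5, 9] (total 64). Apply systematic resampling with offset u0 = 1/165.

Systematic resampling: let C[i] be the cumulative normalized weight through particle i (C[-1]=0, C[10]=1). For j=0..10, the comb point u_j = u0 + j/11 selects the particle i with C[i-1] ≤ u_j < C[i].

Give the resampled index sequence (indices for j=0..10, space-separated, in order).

C = [3/64, 11/64, 1/4, 23/64, 1/2, 35/64, 5/8, 49/64, 25/32, 55/64, 1]
j=0: u_0=1/165 ∈ [0, 3/64) → index 0
j=1: u_1=16/165 ∈ [3/64, 11/64) → index 1
j=2: u_2=31/165 ∈ [11/64, 1/4) → index 2
j=3: u_3=46/165 ∈ [1/4, 23/64) → index 3
j=4: u_4=61/165 ∈ [23/64, 1/2) → index 4
j=5: u_5=76/165 ∈ [23/64, 1/2) → index 4
j=6: u_6=91/165 ∈ [35/64, 5/8) → index 6
j=7: u_7=106/165 ∈ [5/8, 49/64) → index 7
j=8: u_8=11/15 ∈ [5/8, 49/64) → index 7
j=9: u_9=136/165 ∈ [25/32, 55/64) → index 9
j=10: u_10=151/165 ∈ [55/64, 1) → index 10

0 1 2 3 4 4 6 7 7 9 10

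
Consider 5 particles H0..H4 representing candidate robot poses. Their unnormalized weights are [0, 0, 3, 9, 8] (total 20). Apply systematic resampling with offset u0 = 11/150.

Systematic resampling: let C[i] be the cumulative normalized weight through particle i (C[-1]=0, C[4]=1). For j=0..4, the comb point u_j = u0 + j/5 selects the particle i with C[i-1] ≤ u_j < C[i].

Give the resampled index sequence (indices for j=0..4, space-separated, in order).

C = [0, 0, 3/20, 3/5, 1]
j=0: u_0=11/150 ∈ [0, 3/20) → index 2
j=1: u_1=41/150 ∈ [3/20, 3/5) → index 3
j=2: u_2=71/150 ∈ [3/20, 3/5) → index 3
j=3: u_3=101/150 ∈ [3/5, 1) → index 4
j=4: u_4=131/150 ∈ [3/5, 1) → index 4

2 3 3 4 4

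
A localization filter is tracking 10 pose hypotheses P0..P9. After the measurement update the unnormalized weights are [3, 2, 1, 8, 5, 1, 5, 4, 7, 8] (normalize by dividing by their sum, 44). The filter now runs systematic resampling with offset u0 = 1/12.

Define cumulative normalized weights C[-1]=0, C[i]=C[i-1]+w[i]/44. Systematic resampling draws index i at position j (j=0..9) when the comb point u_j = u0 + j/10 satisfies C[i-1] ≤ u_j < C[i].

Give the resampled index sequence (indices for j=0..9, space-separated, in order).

C = [3/44, 5/44, 3/22, 7/22, 19/44, 5/11, 25/44, 29/44, 9/11, 1]
j=0: u_0=1/12 ∈ [3/44, 5/44) → index 1
j=1: u_1=11/60 ∈ [3/22, 7/22) → index 3
j=2: u_2=17/60 ∈ [3/22, 7/22) → index 3
j=3: u_3=23/60 ∈ [7/22, 19/44) → index 4
j=4: u_4=29/60 ∈ [5/11, 25/44) → index 6
j=5: u_5=7/12 ∈ [25/44, 29/44) → index 7
j=6: u_6=41/60 ∈ [29/44, 9/11) → index 8
j=7: u_7=47/60 ∈ [29/44, 9/11) → index 8
j=8: u_8=53/60 ∈ [9/11, 1) → index 9
j=9: u_9=59/60 ∈ [9/11, 1) → index 9

1 3 3 4 6 7 8 8 9 9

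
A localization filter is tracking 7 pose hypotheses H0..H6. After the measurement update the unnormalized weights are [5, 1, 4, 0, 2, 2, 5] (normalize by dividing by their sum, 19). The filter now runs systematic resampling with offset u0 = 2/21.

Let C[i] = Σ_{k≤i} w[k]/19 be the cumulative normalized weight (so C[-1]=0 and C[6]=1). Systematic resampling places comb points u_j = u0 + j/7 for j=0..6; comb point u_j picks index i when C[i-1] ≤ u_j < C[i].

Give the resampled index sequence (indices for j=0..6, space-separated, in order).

C = [5/19, 6/19, 10/19, 10/19, 12/19, 14/19, 1]
j=0: u_0=2/21 ∈ [0, 5/19) → index 0
j=1: u_1=5/21 ∈ [0, 5/19) → index 0
j=2: u_2=8/21 ∈ [6/19, 10/19) → index 2
j=3: u_3=11/21 ∈ [6/19, 10/19) → index 2
j=4: u_4=2/3 ∈ [12/19, 14/19) → index 5
j=5: u_5=17/21 ∈ [14/19, 1) → index 6
j=6: u_6=20/21 ∈ [14/19, 1) → index 6

0 0 2 2 5 6 6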